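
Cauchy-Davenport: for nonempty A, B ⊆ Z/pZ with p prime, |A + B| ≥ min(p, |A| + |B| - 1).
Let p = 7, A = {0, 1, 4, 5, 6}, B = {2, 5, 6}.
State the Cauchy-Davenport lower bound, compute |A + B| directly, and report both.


Cauchy-Davenport: |A + B| ≥ min(p, |A| + |B| - 1) for A, B nonempty in Z/pZ.
|A| = 5, |B| = 3, p = 7.
CD lower bound = min(7, 5 + 3 - 1) = min(7, 7) = 7.
Compute A + B mod 7 directly:
a = 0: 0+2=2, 0+5=5, 0+6=6
a = 1: 1+2=3, 1+5=6, 1+6=0
a = 4: 4+2=6, 4+5=2, 4+6=3
a = 5: 5+2=0, 5+5=3, 5+6=4
a = 6: 6+2=1, 6+5=4, 6+6=5
A + B = {0, 1, 2, 3, 4, 5, 6}, so |A + B| = 7.
Verify: 7 ≥ 7? Yes ✓.

CD lower bound = 7, actual |A + B| = 7.


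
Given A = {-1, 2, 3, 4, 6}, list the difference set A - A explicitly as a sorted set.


A - A = {a - a' : a, a' ∈ A}.
Compute a - a' for each ordered pair (a, a'):
a = -1: -1--1=0, -1-2=-3, -1-3=-4, -1-4=-5, -1-6=-7
a = 2: 2--1=3, 2-2=0, 2-3=-1, 2-4=-2, 2-6=-4
a = 3: 3--1=4, 3-2=1, 3-3=0, 3-4=-1, 3-6=-3
a = 4: 4--1=5, 4-2=2, 4-3=1, 4-4=0, 4-6=-2
a = 6: 6--1=7, 6-2=4, 6-3=3, 6-4=2, 6-6=0
Collecting distinct values (and noting 0 appears from a-a):
A - A = {-7, -5, -4, -3, -2, -1, 0, 1, 2, 3, 4, 5, 7}
|A - A| = 13

A - A = {-7, -5, -4, -3, -2, -1, 0, 1, 2, 3, 4, 5, 7}


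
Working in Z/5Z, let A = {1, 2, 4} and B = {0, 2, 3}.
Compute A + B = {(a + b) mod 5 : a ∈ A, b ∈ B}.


Work in Z/5Z: reduce every sum a + b modulo 5.
Enumerate all 9 pairs:
a = 1: 1+0=1, 1+2=3, 1+3=4
a = 2: 2+0=2, 2+2=4, 2+3=0
a = 4: 4+0=4, 4+2=1, 4+3=2
Distinct residues collected: {0, 1, 2, 3, 4}
|A + B| = 5 (out of 5 total residues).

A + B = {0, 1, 2, 3, 4}


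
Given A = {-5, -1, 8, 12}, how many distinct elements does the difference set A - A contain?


A - A = {a - a' : a, a' ∈ A}; |A| = 4.
Bounds: 2|A|-1 ≤ |A - A| ≤ |A|² - |A| + 1, i.e. 7 ≤ |A - A| ≤ 13.
Note: 0 ∈ A - A always (from a - a). The set is symmetric: if d ∈ A - A then -d ∈ A - A.
Enumerate nonzero differences d = a - a' with a > a' (then include -d):
Positive differences: {4, 9, 13, 17}
Full difference set: {0} ∪ (positive diffs) ∪ (negative diffs).
|A - A| = 1 + 2·4 = 9 (matches direct enumeration: 9).

|A - A| = 9


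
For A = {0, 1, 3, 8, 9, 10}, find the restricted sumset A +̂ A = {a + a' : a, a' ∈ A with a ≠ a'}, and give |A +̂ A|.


Restricted sumset: A +̂ A = {a + a' : a ∈ A, a' ∈ A, a ≠ a'}.
Equivalently, take A + A and drop any sum 2a that is achievable ONLY as a + a for a ∈ A (i.e. sums representable only with equal summands).
Enumerate pairs (a, a') with a < a' (symmetric, so each unordered pair gives one sum; this covers all a ≠ a'):
  0 + 1 = 1
  0 + 3 = 3
  0 + 8 = 8
  0 + 9 = 9
  0 + 10 = 10
  1 + 3 = 4
  1 + 8 = 9
  1 + 9 = 10
  1 + 10 = 11
  3 + 8 = 11
  3 + 9 = 12
  3 + 10 = 13
  8 + 9 = 17
  8 + 10 = 18
  9 + 10 = 19
Collected distinct sums: {1, 3, 4, 8, 9, 10, 11, 12, 13, 17, 18, 19}
|A +̂ A| = 12
(Reference bound: |A +̂ A| ≥ 2|A| - 3 for |A| ≥ 2, with |A| = 6 giving ≥ 9.)

|A +̂ A| = 12


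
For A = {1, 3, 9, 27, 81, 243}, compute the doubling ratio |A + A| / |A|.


|A| = 6.
Compute A + A by enumerating all 36 pairs.
A + A = {2, 4, 6, 10, 12, 18, 28, 30, 36, 54, 82, 84, 90, 108, 162, 244, 246, 252, 270, 324, 486}, so |A + A| = 21.
K = |A + A| / |A| = 21/6 = 7/2 ≈ 3.5000.
Reference: AP of size 6 gives K = 11/6 ≈ 1.8333; a fully generic set of size 6 gives K ≈ 3.5000.

|A| = 6, |A + A| = 21, K = 21/6 = 7/2.


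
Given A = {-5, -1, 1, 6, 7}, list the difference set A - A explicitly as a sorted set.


A - A = {a - a' : a, a' ∈ A}.
Compute a - a' for each ordered pair (a, a'):
a = -5: -5--5=0, -5--1=-4, -5-1=-6, -5-6=-11, -5-7=-12
a = -1: -1--5=4, -1--1=0, -1-1=-2, -1-6=-7, -1-7=-8
a = 1: 1--5=6, 1--1=2, 1-1=0, 1-6=-5, 1-7=-6
a = 6: 6--5=11, 6--1=7, 6-1=5, 6-6=0, 6-7=-1
a = 7: 7--5=12, 7--1=8, 7-1=6, 7-6=1, 7-7=0
Collecting distinct values (and noting 0 appears from a-a):
A - A = {-12, -11, -8, -7, -6, -5, -4, -2, -1, 0, 1, 2, 4, 5, 6, 7, 8, 11, 12}
|A - A| = 19

A - A = {-12, -11, -8, -7, -6, -5, -4, -2, -1, 0, 1, 2, 4, 5, 6, 7, 8, 11, 12}


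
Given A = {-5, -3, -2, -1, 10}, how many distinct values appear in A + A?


A + A = {a + a' : a, a' ∈ A}; |A| = 5.
General bounds: 2|A| - 1 ≤ |A + A| ≤ |A|(|A|+1)/2, i.e. 9 ≤ |A + A| ≤ 15.
Lower bound 2|A|-1 is attained iff A is an arithmetic progression.
Enumerate sums a + a' for a ≤ a' (symmetric, so this suffices):
a = -5: -5+-5=-10, -5+-3=-8, -5+-2=-7, -5+-1=-6, -5+10=5
a = -3: -3+-3=-6, -3+-2=-5, -3+-1=-4, -3+10=7
a = -2: -2+-2=-4, -2+-1=-3, -2+10=8
a = -1: -1+-1=-2, -1+10=9
a = 10: 10+10=20
Distinct sums: {-10, -8, -7, -6, -5, -4, -3, -2, 5, 7, 8, 9, 20}
|A + A| = 13

|A + A| = 13


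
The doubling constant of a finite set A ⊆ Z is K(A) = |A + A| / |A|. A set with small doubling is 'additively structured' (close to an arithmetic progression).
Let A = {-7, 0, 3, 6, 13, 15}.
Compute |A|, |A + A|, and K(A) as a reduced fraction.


|A| = 6.
Compute A + A by enumerating all 36 pairs.
A + A = {-14, -7, -4, -1, 0, 3, 6, 8, 9, 12, 13, 15, 16, 18, 19, 21, 26, 28, 30}, so |A + A| = 19.
K = |A + A| / |A| = 19/6 (already in lowest terms) ≈ 3.1667.
Reference: AP of size 6 gives K = 11/6 ≈ 1.8333; a fully generic set of size 6 gives K ≈ 3.5000.

|A| = 6, |A + A| = 19, K = 19/6.


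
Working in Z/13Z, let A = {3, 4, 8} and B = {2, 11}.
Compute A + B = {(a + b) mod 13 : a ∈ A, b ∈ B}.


Work in Z/13Z: reduce every sum a + b modulo 13.
Enumerate all 6 pairs:
a = 3: 3+2=5, 3+11=1
a = 4: 4+2=6, 4+11=2
a = 8: 8+2=10, 8+11=6
Distinct residues collected: {1, 2, 5, 6, 10}
|A + B| = 5 (out of 13 total residues).

A + B = {1, 2, 5, 6, 10}


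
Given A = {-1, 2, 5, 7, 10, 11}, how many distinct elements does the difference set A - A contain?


A - A = {a - a' : a, a' ∈ A}; |A| = 6.
Bounds: 2|A|-1 ≤ |A - A| ≤ |A|² - |A| + 1, i.e. 11 ≤ |A - A| ≤ 31.
Note: 0 ∈ A - A always (from a - a). The set is symmetric: if d ∈ A - A then -d ∈ A - A.
Enumerate nonzero differences d = a - a' with a > a' (then include -d):
Positive differences: {1, 2, 3, 4, 5, 6, 8, 9, 11, 12}
Full difference set: {0} ∪ (positive diffs) ∪ (negative diffs).
|A - A| = 1 + 2·10 = 21 (matches direct enumeration: 21).

|A - A| = 21


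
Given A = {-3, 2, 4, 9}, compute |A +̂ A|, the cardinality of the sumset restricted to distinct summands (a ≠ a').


Restricted sumset: A +̂ A = {a + a' : a ∈ A, a' ∈ A, a ≠ a'}.
Equivalently, take A + A and drop any sum 2a that is achievable ONLY as a + a for a ∈ A (i.e. sums representable only with equal summands).
Enumerate pairs (a, a') with a < a' (symmetric, so each unordered pair gives one sum; this covers all a ≠ a'):
  -3 + 2 = -1
  -3 + 4 = 1
  -3 + 9 = 6
  2 + 4 = 6
  2 + 9 = 11
  4 + 9 = 13
Collected distinct sums: {-1, 1, 6, 11, 13}
|A +̂ A| = 5
(Reference bound: |A +̂ A| ≥ 2|A| - 3 for |A| ≥ 2, with |A| = 4 giving ≥ 5.)

|A +̂ A| = 5


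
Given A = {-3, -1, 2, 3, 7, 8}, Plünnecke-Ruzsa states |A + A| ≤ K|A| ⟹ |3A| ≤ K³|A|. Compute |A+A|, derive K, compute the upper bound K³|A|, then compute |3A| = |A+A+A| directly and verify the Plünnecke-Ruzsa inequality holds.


|A| = 6.
Step 1: Compute A + A by enumerating all 36 pairs.
A + A = {-6, -4, -2, -1, 0, 1, 2, 4, 5, 6, 7, 9, 10, 11, 14, 15, 16}, so |A + A| = 17.
Step 2: Doubling constant K = |A + A|/|A| = 17/6 = 17/6 ≈ 2.8333.
Step 3: Plünnecke-Ruzsa gives |3A| ≤ K³·|A| = (2.8333)³ · 6 ≈ 136.4722.
Step 4: Compute 3A = A + A + A directly by enumerating all triples (a,b,c) ∈ A³; |3A| = 31.
Step 5: Check 31 ≤ 136.4722? Yes ✓.

K = 17/6, Plünnecke-Ruzsa bound K³|A| ≈ 136.4722, |3A| = 31, inequality holds.


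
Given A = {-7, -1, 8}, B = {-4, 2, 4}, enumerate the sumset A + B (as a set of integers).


A + B = {a + b : a ∈ A, b ∈ B}.
Enumerate all |A|·|B| = 3·3 = 9 pairs (a, b) and collect distinct sums.
a = -7: -7+-4=-11, -7+2=-5, -7+4=-3
a = -1: -1+-4=-5, -1+2=1, -1+4=3
a = 8: 8+-4=4, 8+2=10, 8+4=12
Collecting distinct sums: A + B = {-11, -5, -3, 1, 3, 4, 10, 12}
|A + B| = 8

A + B = {-11, -5, -3, 1, 3, 4, 10, 12}


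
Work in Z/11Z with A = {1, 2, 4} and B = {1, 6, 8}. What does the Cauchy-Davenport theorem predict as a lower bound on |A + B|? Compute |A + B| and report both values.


Cauchy-Davenport: |A + B| ≥ min(p, |A| + |B| - 1) for A, B nonempty in Z/pZ.
|A| = 3, |B| = 3, p = 11.
CD lower bound = min(11, 3 + 3 - 1) = min(11, 5) = 5.
Compute A + B mod 11 directly:
a = 1: 1+1=2, 1+6=7, 1+8=9
a = 2: 2+1=3, 2+6=8, 2+8=10
a = 4: 4+1=5, 4+6=10, 4+8=1
A + B = {1, 2, 3, 5, 7, 8, 9, 10}, so |A + B| = 8.
Verify: 8 ≥ 5? Yes ✓.

CD lower bound = 5, actual |A + B| = 8.


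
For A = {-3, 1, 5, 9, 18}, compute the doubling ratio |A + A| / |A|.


|A| = 5.
Compute A + A by enumerating all 25 pairs.
A + A = {-6, -2, 2, 6, 10, 14, 15, 18, 19, 23, 27, 36}, so |A + A| = 12.
K = |A + A| / |A| = 12/5 (already in lowest terms) ≈ 2.4000.
Reference: AP of size 5 gives K = 9/5 ≈ 1.8000; a fully generic set of size 5 gives K ≈ 3.0000.

|A| = 5, |A + A| = 12, K = 12/5.


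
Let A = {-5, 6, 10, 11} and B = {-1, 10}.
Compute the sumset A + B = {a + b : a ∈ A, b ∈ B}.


A + B = {a + b : a ∈ A, b ∈ B}.
Enumerate all |A|·|B| = 4·2 = 8 pairs (a, b) and collect distinct sums.
a = -5: -5+-1=-6, -5+10=5
a = 6: 6+-1=5, 6+10=16
a = 10: 10+-1=9, 10+10=20
a = 11: 11+-1=10, 11+10=21
Collecting distinct sums: A + B = {-6, 5, 9, 10, 16, 20, 21}
|A + B| = 7

A + B = {-6, 5, 9, 10, 16, 20, 21}


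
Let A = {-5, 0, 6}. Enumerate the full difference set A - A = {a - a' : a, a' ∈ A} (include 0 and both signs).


A - A = {a - a' : a, a' ∈ A}.
Compute a - a' for each ordered pair (a, a'):
a = -5: -5--5=0, -5-0=-5, -5-6=-11
a = 0: 0--5=5, 0-0=0, 0-6=-6
a = 6: 6--5=11, 6-0=6, 6-6=0
Collecting distinct values (and noting 0 appears from a-a):
A - A = {-11, -6, -5, 0, 5, 6, 11}
|A - A| = 7

A - A = {-11, -6, -5, 0, 5, 6, 11}


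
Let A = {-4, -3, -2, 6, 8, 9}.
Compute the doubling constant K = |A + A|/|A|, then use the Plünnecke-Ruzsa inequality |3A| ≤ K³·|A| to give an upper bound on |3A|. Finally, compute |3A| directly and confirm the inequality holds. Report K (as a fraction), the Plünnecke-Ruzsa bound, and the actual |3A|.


|A| = 6.
Step 1: Compute A + A by enumerating all 36 pairs.
A + A = {-8, -7, -6, -5, -4, 2, 3, 4, 5, 6, 7, 12, 14, 15, 16, 17, 18}, so |A + A| = 17.
Step 2: Doubling constant K = |A + A|/|A| = 17/6 = 17/6 ≈ 2.8333.
Step 3: Plünnecke-Ruzsa gives |3A| ≤ K³·|A| = (2.8333)³ · 6 ≈ 136.4722.
Step 4: Compute 3A = A + A + A directly by enumerating all triples (a,b,c) ∈ A³; |3A| = 33.
Step 5: Check 33 ≤ 136.4722? Yes ✓.

K = 17/6, Plünnecke-Ruzsa bound K³|A| ≈ 136.4722, |3A| = 33, inequality holds.


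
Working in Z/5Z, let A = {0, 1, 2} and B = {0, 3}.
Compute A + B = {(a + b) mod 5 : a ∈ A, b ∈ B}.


Work in Z/5Z: reduce every sum a + b modulo 5.
Enumerate all 6 pairs:
a = 0: 0+0=0, 0+3=3
a = 1: 1+0=1, 1+3=4
a = 2: 2+0=2, 2+3=0
Distinct residues collected: {0, 1, 2, 3, 4}
|A + B| = 5 (out of 5 total residues).

A + B = {0, 1, 2, 3, 4}


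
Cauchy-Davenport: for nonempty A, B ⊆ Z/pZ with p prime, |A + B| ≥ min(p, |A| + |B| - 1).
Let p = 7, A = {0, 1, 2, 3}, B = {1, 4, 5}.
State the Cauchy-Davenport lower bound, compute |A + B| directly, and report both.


Cauchy-Davenport: |A + B| ≥ min(p, |A| + |B| - 1) for A, B nonempty in Z/pZ.
|A| = 4, |B| = 3, p = 7.
CD lower bound = min(7, 4 + 3 - 1) = min(7, 6) = 6.
Compute A + B mod 7 directly:
a = 0: 0+1=1, 0+4=4, 0+5=5
a = 1: 1+1=2, 1+4=5, 1+5=6
a = 2: 2+1=3, 2+4=6, 2+5=0
a = 3: 3+1=4, 3+4=0, 3+5=1
A + B = {0, 1, 2, 3, 4, 5, 6}, so |A + B| = 7.
Verify: 7 ≥ 6? Yes ✓.

CD lower bound = 6, actual |A + B| = 7.


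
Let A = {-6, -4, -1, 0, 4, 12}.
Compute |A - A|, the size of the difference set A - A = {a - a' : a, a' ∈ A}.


A - A = {a - a' : a, a' ∈ A}; |A| = 6.
Bounds: 2|A|-1 ≤ |A - A| ≤ |A|² - |A| + 1, i.e. 11 ≤ |A - A| ≤ 31.
Note: 0 ∈ A - A always (from a - a). The set is symmetric: if d ∈ A - A then -d ∈ A - A.
Enumerate nonzero differences d = a - a' with a > a' (then include -d):
Positive differences: {1, 2, 3, 4, 5, 6, 8, 10, 12, 13, 16, 18}
Full difference set: {0} ∪ (positive diffs) ∪ (negative diffs).
|A - A| = 1 + 2·12 = 25 (matches direct enumeration: 25).

|A - A| = 25


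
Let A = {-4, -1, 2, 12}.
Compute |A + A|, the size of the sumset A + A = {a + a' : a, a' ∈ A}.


A + A = {a + a' : a, a' ∈ A}; |A| = 4.
General bounds: 2|A| - 1 ≤ |A + A| ≤ |A|(|A|+1)/2, i.e. 7 ≤ |A + A| ≤ 10.
Lower bound 2|A|-1 is attained iff A is an arithmetic progression.
Enumerate sums a + a' for a ≤ a' (symmetric, so this suffices):
a = -4: -4+-4=-8, -4+-1=-5, -4+2=-2, -4+12=8
a = -1: -1+-1=-2, -1+2=1, -1+12=11
a = 2: 2+2=4, 2+12=14
a = 12: 12+12=24
Distinct sums: {-8, -5, -2, 1, 4, 8, 11, 14, 24}
|A + A| = 9

|A + A| = 9


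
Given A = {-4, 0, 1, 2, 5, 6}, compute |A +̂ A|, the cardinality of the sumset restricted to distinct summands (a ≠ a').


Restricted sumset: A +̂ A = {a + a' : a ∈ A, a' ∈ A, a ≠ a'}.
Equivalently, take A + A and drop any sum 2a that is achievable ONLY as a + a for a ∈ A (i.e. sums representable only with equal summands).
Enumerate pairs (a, a') with a < a' (symmetric, so each unordered pair gives one sum; this covers all a ≠ a'):
  -4 + 0 = -4
  -4 + 1 = -3
  -4 + 2 = -2
  -4 + 5 = 1
  -4 + 6 = 2
  0 + 1 = 1
  0 + 2 = 2
  0 + 5 = 5
  0 + 6 = 6
  1 + 2 = 3
  1 + 5 = 6
  1 + 6 = 7
  2 + 5 = 7
  2 + 6 = 8
  5 + 6 = 11
Collected distinct sums: {-4, -3, -2, 1, 2, 3, 5, 6, 7, 8, 11}
|A +̂ A| = 11
(Reference bound: |A +̂ A| ≥ 2|A| - 3 for |A| ≥ 2, with |A| = 6 giving ≥ 9.)

|A +̂ A| = 11


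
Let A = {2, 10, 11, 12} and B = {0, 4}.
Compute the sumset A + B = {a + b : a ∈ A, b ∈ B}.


A + B = {a + b : a ∈ A, b ∈ B}.
Enumerate all |A|·|B| = 4·2 = 8 pairs (a, b) and collect distinct sums.
a = 2: 2+0=2, 2+4=6
a = 10: 10+0=10, 10+4=14
a = 11: 11+0=11, 11+4=15
a = 12: 12+0=12, 12+4=16
Collecting distinct sums: A + B = {2, 6, 10, 11, 12, 14, 15, 16}
|A + B| = 8

A + B = {2, 6, 10, 11, 12, 14, 15, 16}


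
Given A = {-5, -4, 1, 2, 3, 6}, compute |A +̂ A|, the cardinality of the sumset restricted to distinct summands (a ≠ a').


Restricted sumset: A +̂ A = {a + a' : a ∈ A, a' ∈ A, a ≠ a'}.
Equivalently, take A + A and drop any sum 2a that is achievable ONLY as a + a for a ∈ A (i.e. sums representable only with equal summands).
Enumerate pairs (a, a') with a < a' (symmetric, so each unordered pair gives one sum; this covers all a ≠ a'):
  -5 + -4 = -9
  -5 + 1 = -4
  -5 + 2 = -3
  -5 + 3 = -2
  -5 + 6 = 1
  -4 + 1 = -3
  -4 + 2 = -2
  -4 + 3 = -1
  -4 + 6 = 2
  1 + 2 = 3
  1 + 3 = 4
  1 + 6 = 7
  2 + 3 = 5
  2 + 6 = 8
  3 + 6 = 9
Collected distinct sums: {-9, -4, -3, -2, -1, 1, 2, 3, 4, 5, 7, 8, 9}
|A +̂ A| = 13
(Reference bound: |A +̂ A| ≥ 2|A| - 3 for |A| ≥ 2, with |A| = 6 giving ≥ 9.)

|A +̂ A| = 13


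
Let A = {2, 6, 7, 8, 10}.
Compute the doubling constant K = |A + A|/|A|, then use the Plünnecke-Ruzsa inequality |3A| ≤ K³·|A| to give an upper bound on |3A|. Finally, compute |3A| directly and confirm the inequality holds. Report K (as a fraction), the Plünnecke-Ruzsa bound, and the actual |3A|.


|A| = 5.
Step 1: Compute A + A by enumerating all 25 pairs.
A + A = {4, 8, 9, 10, 12, 13, 14, 15, 16, 17, 18, 20}, so |A + A| = 12.
Step 2: Doubling constant K = |A + A|/|A| = 12/5 = 12/5 ≈ 2.4000.
Step 3: Plünnecke-Ruzsa gives |3A| ≤ K³·|A| = (2.4000)³ · 5 ≈ 69.1200.
Step 4: Compute 3A = A + A + A directly by enumerating all triples (a,b,c) ∈ A³; |3A| = 20.
Step 5: Check 20 ≤ 69.1200? Yes ✓.

K = 12/5, Plünnecke-Ruzsa bound K³|A| ≈ 69.1200, |3A| = 20, inequality holds.


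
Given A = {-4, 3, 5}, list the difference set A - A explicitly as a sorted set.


A - A = {a - a' : a, a' ∈ A}.
Compute a - a' for each ordered pair (a, a'):
a = -4: -4--4=0, -4-3=-7, -4-5=-9
a = 3: 3--4=7, 3-3=0, 3-5=-2
a = 5: 5--4=9, 5-3=2, 5-5=0
Collecting distinct values (and noting 0 appears from a-a):
A - A = {-9, -7, -2, 0, 2, 7, 9}
|A - A| = 7

A - A = {-9, -7, -2, 0, 2, 7, 9}


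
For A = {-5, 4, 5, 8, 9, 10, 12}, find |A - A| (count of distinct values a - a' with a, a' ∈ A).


A - A = {a - a' : a, a' ∈ A}; |A| = 7.
Bounds: 2|A|-1 ≤ |A - A| ≤ |A|² - |A| + 1, i.e. 13 ≤ |A - A| ≤ 43.
Note: 0 ∈ A - A always (from a - a). The set is symmetric: if d ∈ A - A then -d ∈ A - A.
Enumerate nonzero differences d = a - a' with a > a' (then include -d):
Positive differences: {1, 2, 3, 4, 5, 6, 7, 8, 9, 10, 13, 14, 15, 17}
Full difference set: {0} ∪ (positive diffs) ∪ (negative diffs).
|A - A| = 1 + 2·14 = 29 (matches direct enumeration: 29).

|A - A| = 29


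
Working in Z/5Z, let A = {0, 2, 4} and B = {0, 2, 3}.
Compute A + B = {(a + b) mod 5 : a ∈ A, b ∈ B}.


Work in Z/5Z: reduce every sum a + b modulo 5.
Enumerate all 9 pairs:
a = 0: 0+0=0, 0+2=2, 0+3=3
a = 2: 2+0=2, 2+2=4, 2+3=0
a = 4: 4+0=4, 4+2=1, 4+3=2
Distinct residues collected: {0, 1, 2, 3, 4}
|A + B| = 5 (out of 5 total residues).

A + B = {0, 1, 2, 3, 4}


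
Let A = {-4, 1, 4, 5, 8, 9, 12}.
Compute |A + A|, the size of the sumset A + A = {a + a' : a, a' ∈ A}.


A + A = {a + a' : a, a' ∈ A}; |A| = 7.
General bounds: 2|A| - 1 ≤ |A + A| ≤ |A|(|A|+1)/2, i.e. 13 ≤ |A + A| ≤ 28.
Lower bound 2|A|-1 is attained iff A is an arithmetic progression.
Enumerate sums a + a' for a ≤ a' (symmetric, so this suffices):
a = -4: -4+-4=-8, -4+1=-3, -4+4=0, -4+5=1, -4+8=4, -4+9=5, -4+12=8
a = 1: 1+1=2, 1+4=5, 1+5=6, 1+8=9, 1+9=10, 1+12=13
a = 4: 4+4=8, 4+5=9, 4+8=12, 4+9=13, 4+12=16
a = 5: 5+5=10, 5+8=13, 5+9=14, 5+12=17
a = 8: 8+8=16, 8+9=17, 8+12=20
a = 9: 9+9=18, 9+12=21
a = 12: 12+12=24
Distinct sums: {-8, -3, 0, 1, 2, 4, 5, 6, 8, 9, 10, 12, 13, 14, 16, 17, 18, 20, 21, 24}
|A + A| = 20

|A + A| = 20


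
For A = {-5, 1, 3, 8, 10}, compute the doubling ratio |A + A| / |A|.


|A| = 5.
Compute A + A by enumerating all 25 pairs.
A + A = {-10, -4, -2, 2, 3, 4, 5, 6, 9, 11, 13, 16, 18, 20}, so |A + A| = 14.
K = |A + A| / |A| = 14/5 (already in lowest terms) ≈ 2.8000.
Reference: AP of size 5 gives K = 9/5 ≈ 1.8000; a fully generic set of size 5 gives K ≈ 3.0000.

|A| = 5, |A + A| = 14, K = 14/5.


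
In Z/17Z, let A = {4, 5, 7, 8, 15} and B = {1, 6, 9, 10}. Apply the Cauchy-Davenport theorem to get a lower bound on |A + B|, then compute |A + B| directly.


Cauchy-Davenport: |A + B| ≥ min(p, |A| + |B| - 1) for A, B nonempty in Z/pZ.
|A| = 5, |B| = 4, p = 17.
CD lower bound = min(17, 5 + 4 - 1) = min(17, 8) = 8.
Compute A + B mod 17 directly:
a = 4: 4+1=5, 4+6=10, 4+9=13, 4+10=14
a = 5: 5+1=6, 5+6=11, 5+9=14, 5+10=15
a = 7: 7+1=8, 7+6=13, 7+9=16, 7+10=0
a = 8: 8+1=9, 8+6=14, 8+9=0, 8+10=1
a = 15: 15+1=16, 15+6=4, 15+9=7, 15+10=8
A + B = {0, 1, 4, 5, 6, 7, 8, 9, 10, 11, 13, 14, 15, 16}, so |A + B| = 14.
Verify: 14 ≥ 8? Yes ✓.

CD lower bound = 8, actual |A + B| = 14.


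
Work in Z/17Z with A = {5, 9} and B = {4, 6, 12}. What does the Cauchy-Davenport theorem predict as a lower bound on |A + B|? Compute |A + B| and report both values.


Cauchy-Davenport: |A + B| ≥ min(p, |A| + |B| - 1) for A, B nonempty in Z/pZ.
|A| = 2, |B| = 3, p = 17.
CD lower bound = min(17, 2 + 3 - 1) = min(17, 4) = 4.
Compute A + B mod 17 directly:
a = 5: 5+4=9, 5+6=11, 5+12=0
a = 9: 9+4=13, 9+6=15, 9+12=4
A + B = {0, 4, 9, 11, 13, 15}, so |A + B| = 6.
Verify: 6 ≥ 4? Yes ✓.

CD lower bound = 4, actual |A + B| = 6.


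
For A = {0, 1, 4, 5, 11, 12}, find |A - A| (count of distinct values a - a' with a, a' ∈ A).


A - A = {a - a' : a, a' ∈ A}; |A| = 6.
Bounds: 2|A|-1 ≤ |A - A| ≤ |A|² - |A| + 1, i.e. 11 ≤ |A - A| ≤ 31.
Note: 0 ∈ A - A always (from a - a). The set is symmetric: if d ∈ A - A then -d ∈ A - A.
Enumerate nonzero differences d = a - a' with a > a' (then include -d):
Positive differences: {1, 3, 4, 5, 6, 7, 8, 10, 11, 12}
Full difference set: {0} ∪ (positive diffs) ∪ (negative diffs).
|A - A| = 1 + 2·10 = 21 (matches direct enumeration: 21).

|A - A| = 21


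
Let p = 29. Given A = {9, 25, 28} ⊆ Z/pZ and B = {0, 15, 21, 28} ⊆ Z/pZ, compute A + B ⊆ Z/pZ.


Work in Z/29Z: reduce every sum a + b modulo 29.
Enumerate all 12 pairs:
a = 9: 9+0=9, 9+15=24, 9+21=1, 9+28=8
a = 25: 25+0=25, 25+15=11, 25+21=17, 25+28=24
a = 28: 28+0=28, 28+15=14, 28+21=20, 28+28=27
Distinct residues collected: {1, 8, 9, 11, 14, 17, 20, 24, 25, 27, 28}
|A + B| = 11 (out of 29 total residues).

A + B = {1, 8, 9, 11, 14, 17, 20, 24, 25, 27, 28}


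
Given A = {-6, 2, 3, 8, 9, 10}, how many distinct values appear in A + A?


A + A = {a + a' : a, a' ∈ A}; |A| = 6.
General bounds: 2|A| - 1 ≤ |A + A| ≤ |A|(|A|+1)/2, i.e. 11 ≤ |A + A| ≤ 21.
Lower bound 2|A|-1 is attained iff A is an arithmetic progression.
Enumerate sums a + a' for a ≤ a' (symmetric, so this suffices):
a = -6: -6+-6=-12, -6+2=-4, -6+3=-3, -6+8=2, -6+9=3, -6+10=4
a = 2: 2+2=4, 2+3=5, 2+8=10, 2+9=11, 2+10=12
a = 3: 3+3=6, 3+8=11, 3+9=12, 3+10=13
a = 8: 8+8=16, 8+9=17, 8+10=18
a = 9: 9+9=18, 9+10=19
a = 10: 10+10=20
Distinct sums: {-12, -4, -3, 2, 3, 4, 5, 6, 10, 11, 12, 13, 16, 17, 18, 19, 20}
|A + A| = 17

|A + A| = 17


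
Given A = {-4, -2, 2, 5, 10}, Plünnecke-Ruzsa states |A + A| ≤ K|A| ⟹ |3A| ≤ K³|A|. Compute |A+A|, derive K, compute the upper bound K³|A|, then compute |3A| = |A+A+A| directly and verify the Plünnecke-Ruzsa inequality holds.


|A| = 5.
Step 1: Compute A + A by enumerating all 25 pairs.
A + A = {-8, -6, -4, -2, 0, 1, 3, 4, 6, 7, 8, 10, 12, 15, 20}, so |A + A| = 15.
Step 2: Doubling constant K = |A + A|/|A| = 15/5 = 15/5 ≈ 3.0000.
Step 3: Plünnecke-Ruzsa gives |3A| ≤ K³·|A| = (3.0000)³ · 5 ≈ 135.0000.
Step 4: Compute 3A = A + A + A directly by enumerating all triples (a,b,c) ∈ A³; |3A| = 30.
Step 5: Check 30 ≤ 135.0000? Yes ✓.

K = 15/5, Plünnecke-Ruzsa bound K³|A| ≈ 135.0000, |3A| = 30, inequality holds.


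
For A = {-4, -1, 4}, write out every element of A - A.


A - A = {a - a' : a, a' ∈ A}.
Compute a - a' for each ordered pair (a, a'):
a = -4: -4--4=0, -4--1=-3, -4-4=-8
a = -1: -1--4=3, -1--1=0, -1-4=-5
a = 4: 4--4=8, 4--1=5, 4-4=0
Collecting distinct values (and noting 0 appears from a-a):
A - A = {-8, -5, -3, 0, 3, 5, 8}
|A - A| = 7

A - A = {-8, -5, -3, 0, 3, 5, 8}


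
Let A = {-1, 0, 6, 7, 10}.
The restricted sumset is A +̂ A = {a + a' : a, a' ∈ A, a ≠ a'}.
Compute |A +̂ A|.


Restricted sumset: A +̂ A = {a + a' : a ∈ A, a' ∈ A, a ≠ a'}.
Equivalently, take A + A and drop any sum 2a that is achievable ONLY as a + a for a ∈ A (i.e. sums representable only with equal summands).
Enumerate pairs (a, a') with a < a' (symmetric, so each unordered pair gives one sum; this covers all a ≠ a'):
  -1 + 0 = -1
  -1 + 6 = 5
  -1 + 7 = 6
  -1 + 10 = 9
  0 + 6 = 6
  0 + 7 = 7
  0 + 10 = 10
  6 + 7 = 13
  6 + 10 = 16
  7 + 10 = 17
Collected distinct sums: {-1, 5, 6, 7, 9, 10, 13, 16, 17}
|A +̂ A| = 9
(Reference bound: |A +̂ A| ≥ 2|A| - 3 for |A| ≥ 2, with |A| = 5 giving ≥ 7.)

|A +̂ A| = 9


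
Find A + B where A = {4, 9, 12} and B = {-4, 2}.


A + B = {a + b : a ∈ A, b ∈ B}.
Enumerate all |A|·|B| = 3·2 = 6 pairs (a, b) and collect distinct sums.
a = 4: 4+-4=0, 4+2=6
a = 9: 9+-4=5, 9+2=11
a = 12: 12+-4=8, 12+2=14
Collecting distinct sums: A + B = {0, 5, 6, 8, 11, 14}
|A + B| = 6

A + B = {0, 5, 6, 8, 11, 14}


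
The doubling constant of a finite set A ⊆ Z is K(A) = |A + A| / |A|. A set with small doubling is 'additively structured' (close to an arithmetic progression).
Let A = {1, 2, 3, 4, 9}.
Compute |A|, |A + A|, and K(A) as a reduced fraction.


|A| = 5.
Compute A + A by enumerating all 25 pairs.
A + A = {2, 3, 4, 5, 6, 7, 8, 10, 11, 12, 13, 18}, so |A + A| = 12.
K = |A + A| / |A| = 12/5 (already in lowest terms) ≈ 2.4000.
Reference: AP of size 5 gives K = 9/5 ≈ 1.8000; a fully generic set of size 5 gives K ≈ 3.0000.

|A| = 5, |A + A| = 12, K = 12/5.


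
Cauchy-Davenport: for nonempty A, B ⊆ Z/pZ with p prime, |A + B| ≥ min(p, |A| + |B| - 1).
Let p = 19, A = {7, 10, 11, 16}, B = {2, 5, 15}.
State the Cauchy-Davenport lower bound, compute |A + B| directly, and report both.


Cauchy-Davenport: |A + B| ≥ min(p, |A| + |B| - 1) for A, B nonempty in Z/pZ.
|A| = 4, |B| = 3, p = 19.
CD lower bound = min(19, 4 + 3 - 1) = min(19, 6) = 6.
Compute A + B mod 19 directly:
a = 7: 7+2=9, 7+5=12, 7+15=3
a = 10: 10+2=12, 10+5=15, 10+15=6
a = 11: 11+2=13, 11+5=16, 11+15=7
a = 16: 16+2=18, 16+5=2, 16+15=12
A + B = {2, 3, 6, 7, 9, 12, 13, 15, 16, 18}, so |A + B| = 10.
Verify: 10 ≥ 6? Yes ✓.

CD lower bound = 6, actual |A + B| = 10.


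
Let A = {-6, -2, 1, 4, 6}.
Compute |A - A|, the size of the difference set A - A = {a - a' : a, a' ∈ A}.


A - A = {a - a' : a, a' ∈ A}; |A| = 5.
Bounds: 2|A|-1 ≤ |A - A| ≤ |A|² - |A| + 1, i.e. 9 ≤ |A - A| ≤ 21.
Note: 0 ∈ A - A always (from a - a). The set is symmetric: if d ∈ A - A then -d ∈ A - A.
Enumerate nonzero differences d = a - a' with a > a' (then include -d):
Positive differences: {2, 3, 4, 5, 6, 7, 8, 10, 12}
Full difference set: {0} ∪ (positive diffs) ∪ (negative diffs).
|A - A| = 1 + 2·9 = 19 (matches direct enumeration: 19).

|A - A| = 19


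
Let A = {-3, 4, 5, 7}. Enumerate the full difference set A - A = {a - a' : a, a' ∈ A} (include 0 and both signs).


A - A = {a - a' : a, a' ∈ A}.
Compute a - a' for each ordered pair (a, a'):
a = -3: -3--3=0, -3-4=-7, -3-5=-8, -3-7=-10
a = 4: 4--3=7, 4-4=0, 4-5=-1, 4-7=-3
a = 5: 5--3=8, 5-4=1, 5-5=0, 5-7=-2
a = 7: 7--3=10, 7-4=3, 7-5=2, 7-7=0
Collecting distinct values (and noting 0 appears from a-a):
A - A = {-10, -8, -7, -3, -2, -1, 0, 1, 2, 3, 7, 8, 10}
|A - A| = 13

A - A = {-10, -8, -7, -3, -2, -1, 0, 1, 2, 3, 7, 8, 10}


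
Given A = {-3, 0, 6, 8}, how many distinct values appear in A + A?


A + A = {a + a' : a, a' ∈ A}; |A| = 4.
General bounds: 2|A| - 1 ≤ |A + A| ≤ |A|(|A|+1)/2, i.e. 7 ≤ |A + A| ≤ 10.
Lower bound 2|A|-1 is attained iff A is an arithmetic progression.
Enumerate sums a + a' for a ≤ a' (symmetric, so this suffices):
a = -3: -3+-3=-6, -3+0=-3, -3+6=3, -3+8=5
a = 0: 0+0=0, 0+6=6, 0+8=8
a = 6: 6+6=12, 6+8=14
a = 8: 8+8=16
Distinct sums: {-6, -3, 0, 3, 5, 6, 8, 12, 14, 16}
|A + A| = 10

|A + A| = 10


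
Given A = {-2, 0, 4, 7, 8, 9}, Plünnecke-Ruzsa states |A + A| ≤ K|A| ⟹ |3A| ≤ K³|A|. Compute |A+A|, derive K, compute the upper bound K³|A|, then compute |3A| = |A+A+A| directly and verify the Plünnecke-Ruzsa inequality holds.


|A| = 6.
Step 1: Compute A + A by enumerating all 36 pairs.
A + A = {-4, -2, 0, 2, 4, 5, 6, 7, 8, 9, 11, 12, 13, 14, 15, 16, 17, 18}, so |A + A| = 18.
Step 2: Doubling constant K = |A + A|/|A| = 18/6 = 18/6 ≈ 3.0000.
Step 3: Plünnecke-Ruzsa gives |3A| ≤ K³·|A| = (3.0000)³ · 6 ≈ 162.0000.
Step 4: Compute 3A = A + A + A directly by enumerating all triples (a,b,c) ∈ A³; |3A| = 30.
Step 5: Check 30 ≤ 162.0000? Yes ✓.

K = 18/6, Plünnecke-Ruzsa bound K³|A| ≈ 162.0000, |3A| = 30, inequality holds.


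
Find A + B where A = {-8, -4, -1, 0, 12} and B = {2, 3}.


A + B = {a + b : a ∈ A, b ∈ B}.
Enumerate all |A|·|B| = 5·2 = 10 pairs (a, b) and collect distinct sums.
a = -8: -8+2=-6, -8+3=-5
a = -4: -4+2=-2, -4+3=-1
a = -1: -1+2=1, -1+3=2
a = 0: 0+2=2, 0+3=3
a = 12: 12+2=14, 12+3=15
Collecting distinct sums: A + B = {-6, -5, -2, -1, 1, 2, 3, 14, 15}
|A + B| = 9

A + B = {-6, -5, -2, -1, 1, 2, 3, 14, 15}


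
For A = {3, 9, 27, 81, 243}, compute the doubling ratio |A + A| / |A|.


|A| = 5.
Compute A + A by enumerating all 25 pairs.
A + A = {6, 12, 18, 30, 36, 54, 84, 90, 108, 162, 246, 252, 270, 324, 486}, so |A + A| = 15.
K = |A + A| / |A| = 15/5 = 3/1 ≈ 3.0000.
Reference: AP of size 5 gives K = 9/5 ≈ 1.8000; a fully generic set of size 5 gives K ≈ 3.0000.

|A| = 5, |A + A| = 15, K = 15/5 = 3/1.


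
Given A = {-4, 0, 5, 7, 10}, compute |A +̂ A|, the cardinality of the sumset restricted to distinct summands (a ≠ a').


Restricted sumset: A +̂ A = {a + a' : a ∈ A, a' ∈ A, a ≠ a'}.
Equivalently, take A + A and drop any sum 2a that is achievable ONLY as a + a for a ∈ A (i.e. sums representable only with equal summands).
Enumerate pairs (a, a') with a < a' (symmetric, so each unordered pair gives one sum; this covers all a ≠ a'):
  -4 + 0 = -4
  -4 + 5 = 1
  -4 + 7 = 3
  -4 + 10 = 6
  0 + 5 = 5
  0 + 7 = 7
  0 + 10 = 10
  5 + 7 = 12
  5 + 10 = 15
  7 + 10 = 17
Collected distinct sums: {-4, 1, 3, 5, 6, 7, 10, 12, 15, 17}
|A +̂ A| = 10
(Reference bound: |A +̂ A| ≥ 2|A| - 3 for |A| ≥ 2, with |A| = 5 giving ≥ 7.)

|A +̂ A| = 10


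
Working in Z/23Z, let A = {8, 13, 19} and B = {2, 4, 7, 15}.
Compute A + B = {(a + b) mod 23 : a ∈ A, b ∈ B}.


Work in Z/23Z: reduce every sum a + b modulo 23.
Enumerate all 12 pairs:
a = 8: 8+2=10, 8+4=12, 8+7=15, 8+15=0
a = 13: 13+2=15, 13+4=17, 13+7=20, 13+15=5
a = 19: 19+2=21, 19+4=0, 19+7=3, 19+15=11
Distinct residues collected: {0, 3, 5, 10, 11, 12, 15, 17, 20, 21}
|A + B| = 10 (out of 23 total residues).

A + B = {0, 3, 5, 10, 11, 12, 15, 17, 20, 21}


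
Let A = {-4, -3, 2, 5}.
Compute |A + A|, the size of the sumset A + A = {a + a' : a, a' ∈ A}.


A + A = {a + a' : a, a' ∈ A}; |A| = 4.
General bounds: 2|A| - 1 ≤ |A + A| ≤ |A|(|A|+1)/2, i.e. 7 ≤ |A + A| ≤ 10.
Lower bound 2|A|-1 is attained iff A is an arithmetic progression.
Enumerate sums a + a' for a ≤ a' (symmetric, so this suffices):
a = -4: -4+-4=-8, -4+-3=-7, -4+2=-2, -4+5=1
a = -3: -3+-3=-6, -3+2=-1, -3+5=2
a = 2: 2+2=4, 2+5=7
a = 5: 5+5=10
Distinct sums: {-8, -7, -6, -2, -1, 1, 2, 4, 7, 10}
|A + A| = 10

|A + A| = 10


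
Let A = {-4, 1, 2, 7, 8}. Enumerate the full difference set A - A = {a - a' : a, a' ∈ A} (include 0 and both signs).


A - A = {a - a' : a, a' ∈ A}.
Compute a - a' for each ordered pair (a, a'):
a = -4: -4--4=0, -4-1=-5, -4-2=-6, -4-7=-11, -4-8=-12
a = 1: 1--4=5, 1-1=0, 1-2=-1, 1-7=-6, 1-8=-7
a = 2: 2--4=6, 2-1=1, 2-2=0, 2-7=-5, 2-8=-6
a = 7: 7--4=11, 7-1=6, 7-2=5, 7-7=0, 7-8=-1
a = 8: 8--4=12, 8-1=7, 8-2=6, 8-7=1, 8-8=0
Collecting distinct values (and noting 0 appears from a-a):
A - A = {-12, -11, -7, -6, -5, -1, 0, 1, 5, 6, 7, 11, 12}
|A - A| = 13

A - A = {-12, -11, -7, -6, -5, -1, 0, 1, 5, 6, 7, 11, 12}


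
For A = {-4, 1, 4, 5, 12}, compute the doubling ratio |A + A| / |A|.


|A| = 5.
Compute A + A by enumerating all 25 pairs.
A + A = {-8, -3, 0, 1, 2, 5, 6, 8, 9, 10, 13, 16, 17, 24}, so |A + A| = 14.
K = |A + A| / |A| = 14/5 (already in lowest terms) ≈ 2.8000.
Reference: AP of size 5 gives K = 9/5 ≈ 1.8000; a fully generic set of size 5 gives K ≈ 3.0000.

|A| = 5, |A + A| = 14, K = 14/5.


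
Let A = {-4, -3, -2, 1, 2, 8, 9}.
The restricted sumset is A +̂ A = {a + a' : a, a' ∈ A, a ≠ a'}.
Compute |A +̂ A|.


Restricted sumset: A +̂ A = {a + a' : a ∈ A, a' ∈ A, a ≠ a'}.
Equivalently, take A + A and drop any sum 2a that is achievable ONLY as a + a for a ∈ A (i.e. sums representable only with equal summands).
Enumerate pairs (a, a') with a < a' (symmetric, so each unordered pair gives one sum; this covers all a ≠ a'):
  -4 + -3 = -7
  -4 + -2 = -6
  -4 + 1 = -3
  -4 + 2 = -2
  -4 + 8 = 4
  -4 + 9 = 5
  -3 + -2 = -5
  -3 + 1 = -2
  -3 + 2 = -1
  -3 + 8 = 5
  -3 + 9 = 6
  -2 + 1 = -1
  -2 + 2 = 0
  -2 + 8 = 6
  -2 + 9 = 7
  1 + 2 = 3
  1 + 8 = 9
  1 + 9 = 10
  2 + 8 = 10
  2 + 9 = 11
  8 + 9 = 17
Collected distinct sums: {-7, -6, -5, -3, -2, -1, 0, 3, 4, 5, 6, 7, 9, 10, 11, 17}
|A +̂ A| = 16
(Reference bound: |A +̂ A| ≥ 2|A| - 3 for |A| ≥ 2, with |A| = 7 giving ≥ 11.)

|A +̂ A| = 16


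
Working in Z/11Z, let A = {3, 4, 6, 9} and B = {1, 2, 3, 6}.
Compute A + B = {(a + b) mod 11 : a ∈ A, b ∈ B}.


Work in Z/11Z: reduce every sum a + b modulo 11.
Enumerate all 16 pairs:
a = 3: 3+1=4, 3+2=5, 3+3=6, 3+6=9
a = 4: 4+1=5, 4+2=6, 4+3=7, 4+6=10
a = 6: 6+1=7, 6+2=8, 6+3=9, 6+6=1
a = 9: 9+1=10, 9+2=0, 9+3=1, 9+6=4
Distinct residues collected: {0, 1, 4, 5, 6, 7, 8, 9, 10}
|A + B| = 9 (out of 11 total residues).

A + B = {0, 1, 4, 5, 6, 7, 8, 9, 10}


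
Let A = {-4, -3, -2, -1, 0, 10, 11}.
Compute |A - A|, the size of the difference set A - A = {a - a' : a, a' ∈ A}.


A - A = {a - a' : a, a' ∈ A}; |A| = 7.
Bounds: 2|A|-1 ≤ |A - A| ≤ |A|² - |A| + 1, i.e. 13 ≤ |A - A| ≤ 43.
Note: 0 ∈ A - A always (from a - a). The set is symmetric: if d ∈ A - A then -d ∈ A - A.
Enumerate nonzero differences d = a - a' with a > a' (then include -d):
Positive differences: {1, 2, 3, 4, 10, 11, 12, 13, 14, 15}
Full difference set: {0} ∪ (positive diffs) ∪ (negative diffs).
|A - A| = 1 + 2·10 = 21 (matches direct enumeration: 21).

|A - A| = 21


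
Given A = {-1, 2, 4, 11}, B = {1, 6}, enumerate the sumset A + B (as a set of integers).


A + B = {a + b : a ∈ A, b ∈ B}.
Enumerate all |A|·|B| = 4·2 = 8 pairs (a, b) and collect distinct sums.
a = -1: -1+1=0, -1+6=5
a = 2: 2+1=3, 2+6=8
a = 4: 4+1=5, 4+6=10
a = 11: 11+1=12, 11+6=17
Collecting distinct sums: A + B = {0, 3, 5, 8, 10, 12, 17}
|A + B| = 7

A + B = {0, 3, 5, 8, 10, 12, 17}


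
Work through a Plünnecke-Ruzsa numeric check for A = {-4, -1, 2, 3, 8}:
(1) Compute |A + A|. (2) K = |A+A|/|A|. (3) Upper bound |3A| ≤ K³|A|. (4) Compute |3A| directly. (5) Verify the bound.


|A| = 5.
Step 1: Compute A + A by enumerating all 25 pairs.
A + A = {-8, -5, -2, -1, 1, 2, 4, 5, 6, 7, 10, 11, 16}, so |A + A| = 13.
Step 2: Doubling constant K = |A + A|/|A| = 13/5 = 13/5 ≈ 2.6000.
Step 3: Plünnecke-Ruzsa gives |3A| ≤ K³·|A| = (2.6000)³ · 5 ≈ 87.8800.
Step 4: Compute 3A = A + A + A directly by enumerating all triples (a,b,c) ∈ A³; |3A| = 24.
Step 5: Check 24 ≤ 87.8800? Yes ✓.

K = 13/5, Plünnecke-Ruzsa bound K³|A| ≈ 87.8800, |3A| = 24, inequality holds.


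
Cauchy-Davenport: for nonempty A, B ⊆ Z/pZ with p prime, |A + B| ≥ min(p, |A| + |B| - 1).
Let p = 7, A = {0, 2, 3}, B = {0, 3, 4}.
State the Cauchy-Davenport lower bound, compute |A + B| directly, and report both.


Cauchy-Davenport: |A + B| ≥ min(p, |A| + |B| - 1) for A, B nonempty in Z/pZ.
|A| = 3, |B| = 3, p = 7.
CD lower bound = min(7, 3 + 3 - 1) = min(7, 5) = 5.
Compute A + B mod 7 directly:
a = 0: 0+0=0, 0+3=3, 0+4=4
a = 2: 2+0=2, 2+3=5, 2+4=6
a = 3: 3+0=3, 3+3=6, 3+4=0
A + B = {0, 2, 3, 4, 5, 6}, so |A + B| = 6.
Verify: 6 ≥ 5? Yes ✓.

CD lower bound = 5, actual |A + B| = 6.


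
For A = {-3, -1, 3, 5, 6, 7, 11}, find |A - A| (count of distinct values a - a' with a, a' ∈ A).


A - A = {a - a' : a, a' ∈ A}; |A| = 7.
Bounds: 2|A|-1 ≤ |A - A| ≤ |A|² - |A| + 1, i.e. 13 ≤ |A - A| ≤ 43.
Note: 0 ∈ A - A always (from a - a). The set is symmetric: if d ∈ A - A then -d ∈ A - A.
Enumerate nonzero differences d = a - a' with a > a' (then include -d):
Positive differences: {1, 2, 3, 4, 5, 6, 7, 8, 9, 10, 12, 14}
Full difference set: {0} ∪ (positive diffs) ∪ (negative diffs).
|A - A| = 1 + 2·12 = 25 (matches direct enumeration: 25).

|A - A| = 25


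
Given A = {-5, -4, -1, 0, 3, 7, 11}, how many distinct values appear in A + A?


A + A = {a + a' : a, a' ∈ A}; |A| = 7.
General bounds: 2|A| - 1 ≤ |A + A| ≤ |A|(|A|+1)/2, i.e. 13 ≤ |A + A| ≤ 28.
Lower bound 2|A|-1 is attained iff A is an arithmetic progression.
Enumerate sums a + a' for a ≤ a' (symmetric, so this suffices):
a = -5: -5+-5=-10, -5+-4=-9, -5+-1=-6, -5+0=-5, -5+3=-2, -5+7=2, -5+11=6
a = -4: -4+-4=-8, -4+-1=-5, -4+0=-4, -4+3=-1, -4+7=3, -4+11=7
a = -1: -1+-1=-2, -1+0=-1, -1+3=2, -1+7=6, -1+11=10
a = 0: 0+0=0, 0+3=3, 0+7=7, 0+11=11
a = 3: 3+3=6, 3+7=10, 3+11=14
a = 7: 7+7=14, 7+11=18
a = 11: 11+11=22
Distinct sums: {-10, -9, -8, -6, -5, -4, -2, -1, 0, 2, 3, 6, 7, 10, 11, 14, 18, 22}
|A + A| = 18

|A + A| = 18


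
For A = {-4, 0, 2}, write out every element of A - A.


A - A = {a - a' : a, a' ∈ A}.
Compute a - a' for each ordered pair (a, a'):
a = -4: -4--4=0, -4-0=-4, -4-2=-6
a = 0: 0--4=4, 0-0=0, 0-2=-2
a = 2: 2--4=6, 2-0=2, 2-2=0
Collecting distinct values (and noting 0 appears from a-a):
A - A = {-6, -4, -2, 0, 2, 4, 6}
|A - A| = 7

A - A = {-6, -4, -2, 0, 2, 4, 6}


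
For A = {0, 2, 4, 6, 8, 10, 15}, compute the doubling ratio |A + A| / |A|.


|A| = 7.
Compute A + A by enumerating all 49 pairs.
A + A = {0, 2, 4, 6, 8, 10, 12, 14, 15, 16, 17, 18, 19, 20, 21, 23, 25, 30}, so |A + A| = 18.
K = |A + A| / |A| = 18/7 (already in lowest terms) ≈ 2.5714.
Reference: AP of size 7 gives K = 13/7 ≈ 1.8571; a fully generic set of size 7 gives K ≈ 4.0000.

|A| = 7, |A + A| = 18, K = 18/7.


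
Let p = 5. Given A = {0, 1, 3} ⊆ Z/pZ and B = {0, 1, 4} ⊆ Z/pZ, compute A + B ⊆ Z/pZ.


Work in Z/5Z: reduce every sum a + b modulo 5.
Enumerate all 9 pairs:
a = 0: 0+0=0, 0+1=1, 0+4=4
a = 1: 1+0=1, 1+1=2, 1+4=0
a = 3: 3+0=3, 3+1=4, 3+4=2
Distinct residues collected: {0, 1, 2, 3, 4}
|A + B| = 5 (out of 5 total residues).

A + B = {0, 1, 2, 3, 4}


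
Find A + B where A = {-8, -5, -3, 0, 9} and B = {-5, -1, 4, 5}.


A + B = {a + b : a ∈ A, b ∈ B}.
Enumerate all |A|·|B| = 5·4 = 20 pairs (a, b) and collect distinct sums.
a = -8: -8+-5=-13, -8+-1=-9, -8+4=-4, -8+5=-3
a = -5: -5+-5=-10, -5+-1=-6, -5+4=-1, -5+5=0
a = -3: -3+-5=-8, -3+-1=-4, -3+4=1, -3+5=2
a = 0: 0+-5=-5, 0+-1=-1, 0+4=4, 0+5=5
a = 9: 9+-5=4, 9+-1=8, 9+4=13, 9+5=14
Collecting distinct sums: A + B = {-13, -10, -9, -8, -6, -5, -4, -3, -1, 0, 1, 2, 4, 5, 8, 13, 14}
|A + B| = 17

A + B = {-13, -10, -9, -8, -6, -5, -4, -3, -1, 0, 1, 2, 4, 5, 8, 13, 14}


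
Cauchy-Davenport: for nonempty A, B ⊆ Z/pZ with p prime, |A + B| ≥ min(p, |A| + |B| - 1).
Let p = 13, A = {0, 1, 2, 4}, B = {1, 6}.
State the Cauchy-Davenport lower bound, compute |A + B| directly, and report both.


Cauchy-Davenport: |A + B| ≥ min(p, |A| + |B| - 1) for A, B nonempty in Z/pZ.
|A| = 4, |B| = 2, p = 13.
CD lower bound = min(13, 4 + 2 - 1) = min(13, 5) = 5.
Compute A + B mod 13 directly:
a = 0: 0+1=1, 0+6=6
a = 1: 1+1=2, 1+6=7
a = 2: 2+1=3, 2+6=8
a = 4: 4+1=5, 4+6=10
A + B = {1, 2, 3, 5, 6, 7, 8, 10}, so |A + B| = 8.
Verify: 8 ≥ 5? Yes ✓.

CD lower bound = 5, actual |A + B| = 8.


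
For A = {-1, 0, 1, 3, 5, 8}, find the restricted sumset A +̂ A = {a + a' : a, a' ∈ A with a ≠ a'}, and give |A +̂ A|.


Restricted sumset: A +̂ A = {a + a' : a ∈ A, a' ∈ A, a ≠ a'}.
Equivalently, take A + A and drop any sum 2a that is achievable ONLY as a + a for a ∈ A (i.e. sums representable only with equal summands).
Enumerate pairs (a, a') with a < a' (symmetric, so each unordered pair gives one sum; this covers all a ≠ a'):
  -1 + 0 = -1
  -1 + 1 = 0
  -1 + 3 = 2
  -1 + 5 = 4
  -1 + 8 = 7
  0 + 1 = 1
  0 + 3 = 3
  0 + 5 = 5
  0 + 8 = 8
  1 + 3 = 4
  1 + 5 = 6
  1 + 8 = 9
  3 + 5 = 8
  3 + 8 = 11
  5 + 8 = 13
Collected distinct sums: {-1, 0, 1, 2, 3, 4, 5, 6, 7, 8, 9, 11, 13}
|A +̂ A| = 13
(Reference bound: |A +̂ A| ≥ 2|A| - 3 for |A| ≥ 2, with |A| = 6 giving ≥ 9.)

|A +̂ A| = 13


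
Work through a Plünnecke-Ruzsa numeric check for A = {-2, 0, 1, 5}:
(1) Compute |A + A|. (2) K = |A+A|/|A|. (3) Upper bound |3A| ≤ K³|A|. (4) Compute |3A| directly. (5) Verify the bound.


|A| = 4.
Step 1: Compute A + A by enumerating all 16 pairs.
A + A = {-4, -2, -1, 0, 1, 2, 3, 5, 6, 10}, so |A + A| = 10.
Step 2: Doubling constant K = |A + A|/|A| = 10/4 = 10/4 ≈ 2.5000.
Step 3: Plünnecke-Ruzsa gives |3A| ≤ K³·|A| = (2.5000)³ · 4 ≈ 62.5000.
Step 4: Compute 3A = A + A + A directly by enumerating all triples (a,b,c) ∈ A³; |3A| = 17.
Step 5: Check 17 ≤ 62.5000? Yes ✓.

K = 10/4, Plünnecke-Ruzsa bound K³|A| ≈ 62.5000, |3A| = 17, inequality holds.


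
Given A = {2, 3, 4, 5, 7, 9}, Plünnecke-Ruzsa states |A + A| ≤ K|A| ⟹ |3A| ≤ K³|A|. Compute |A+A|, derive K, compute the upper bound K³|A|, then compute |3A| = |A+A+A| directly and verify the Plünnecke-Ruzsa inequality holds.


|A| = 6.
Step 1: Compute A + A by enumerating all 36 pairs.
A + A = {4, 5, 6, 7, 8, 9, 10, 11, 12, 13, 14, 16, 18}, so |A + A| = 13.
Step 2: Doubling constant K = |A + A|/|A| = 13/6 = 13/6 ≈ 2.1667.
Step 3: Plünnecke-Ruzsa gives |3A| ≤ K³·|A| = (2.1667)³ · 6 ≈ 61.0278.
Step 4: Compute 3A = A + A + A directly by enumerating all triples (a,b,c) ∈ A³; |3A| = 20.
Step 5: Check 20 ≤ 61.0278? Yes ✓.

K = 13/6, Plünnecke-Ruzsa bound K³|A| ≈ 61.0278, |3A| = 20, inequality holds.
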